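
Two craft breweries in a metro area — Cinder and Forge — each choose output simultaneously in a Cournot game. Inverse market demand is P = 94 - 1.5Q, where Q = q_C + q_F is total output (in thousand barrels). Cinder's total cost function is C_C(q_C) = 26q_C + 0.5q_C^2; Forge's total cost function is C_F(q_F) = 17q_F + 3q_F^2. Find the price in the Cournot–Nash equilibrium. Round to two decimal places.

Cinder's profit: π_C = (94 - 1.5Q)q_C - (26q_C + (1/2)q_C²). Setting ∂π_C/∂q_C = 0: 68 - 4q_C - (3/2)(q_F) = 0.
Forge's profit: π_F = (94 - 1.5Q)q_F - (17q_F + 3q_F²). Setting ∂π_F/∂q_F = 0: 77 - 9q_F - (3/2)(q_C) = 0.
Best responses: q_C = (68 - (3/2)q_F)/4, q_F = (77 - (3/2)q_C)/9.
Substituting one into the other gives q_C = 662/45 and q_F = 824/135.
Total output Q = 562/27, so price P = 94 - (3/2)·(562/27) = 565/9.

62.78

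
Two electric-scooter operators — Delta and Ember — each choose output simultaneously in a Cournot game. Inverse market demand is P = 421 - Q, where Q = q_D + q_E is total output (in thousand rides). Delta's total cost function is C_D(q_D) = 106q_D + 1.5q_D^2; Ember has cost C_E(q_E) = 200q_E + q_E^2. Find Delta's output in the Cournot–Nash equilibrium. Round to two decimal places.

Delta's profit: π_D = (421 - Q)q_D - (106q_D + (3/2)q_D²). Setting ∂π_D/∂q_D = 0: 315 - 5q_D - (q_E) = 0.
Ember's profit: π_E = (421 - Q)q_E - (200q_E + q_E²). Setting ∂π_E/∂q_E = 0: 221 - 4q_E - (q_D) = 0.
Best responses: q_D = (315 - q_E)/5, q_E = (221 - q_D)/4.
Substituting one into the other gives q_D = 1039/19 and q_E = 790/19.

54.68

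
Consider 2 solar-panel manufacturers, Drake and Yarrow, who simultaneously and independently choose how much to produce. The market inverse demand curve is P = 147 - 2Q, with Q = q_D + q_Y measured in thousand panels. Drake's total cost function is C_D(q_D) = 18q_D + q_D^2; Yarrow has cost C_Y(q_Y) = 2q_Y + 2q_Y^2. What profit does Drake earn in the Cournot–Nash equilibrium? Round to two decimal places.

Drake's profit: π_D = (147 - 2Q)q_D - (18q_D + q_D²). Setting ∂π_D/∂q_D = 0: 129 - 6q_D - 2(q_Y) = 0.
Yarrow's profit: π_Y = (147 - 2Q)q_Y - (2q_Y + 2q_Y²). Setting ∂π_Y/∂q_Y = 0: 145 - 8q_Y - 2(q_D) = 0.
Rearranging gives the reaction functions q_D = (129 - 2q_Y)/6 and q_Y = (145 - 2q_D)/8.
Substituting one into the other gives q_D = 371/22 and q_Y = 153/11.
Price P = 147 - 2·(677/22) = 940/11.
Drake's profit: (940/11)·(371/22) - 18·(371/22) - (371/22)² = 853.1467.

853.15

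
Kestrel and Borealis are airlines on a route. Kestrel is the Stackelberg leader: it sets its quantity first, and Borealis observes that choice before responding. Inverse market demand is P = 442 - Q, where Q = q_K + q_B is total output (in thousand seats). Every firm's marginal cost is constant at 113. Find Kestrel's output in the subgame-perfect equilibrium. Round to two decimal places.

Solve by backward induction. Given q_K, the follower Borealis maximises π_B = (442 - q_K - q_B)q_B - 113q_B.
∂π_B/∂q_B = 329 - q_K - 2q_B = 0 gives the reaction function q_B = (329 - q_K)/2.
Kestrel substitutes q_B(q_K) into its own profit: π_K = q_K(442 - q_K - (329 - q_K)/2) - 113q_K = (555/2 - (1/2)q_K)q_K - 113q_K.
The leader's first-order condition 329/2 - q_K = 0 yields q_K = 329/2.
Then q_B = (329 - 329/2)/2 = 329/4.

164.50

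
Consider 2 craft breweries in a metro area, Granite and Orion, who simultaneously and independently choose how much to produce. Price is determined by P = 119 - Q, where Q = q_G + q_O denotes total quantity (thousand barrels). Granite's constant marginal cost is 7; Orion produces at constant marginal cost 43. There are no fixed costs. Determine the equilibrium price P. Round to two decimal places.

Granite's profit: π_G = (119 - Q)q_G - (7q_G). Setting ∂π_G/∂q_G = 0: 112 - 2q_G - (q_O) = 0.
Orion's first-order condition: 76 - 2q_O - (q_G) = 0.
Rearranging gives the reaction functions q_G = (112 - q_O)/2 and q_O = (76 - q_G)/2.
Substituting one into the other gives q_G = 148/3 and q_O = 40/3.
Total output Q = 188/3, so price P = 119 - 188/3 = 169/3.

56.33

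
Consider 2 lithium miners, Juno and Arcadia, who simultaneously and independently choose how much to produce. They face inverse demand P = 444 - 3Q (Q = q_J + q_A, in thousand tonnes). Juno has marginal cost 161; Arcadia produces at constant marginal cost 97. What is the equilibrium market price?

Juno's profit: π_J = (444 - 3Q)q_J - (161q_J). Setting ∂π_J/∂q_J = 0: 283 - 6q_J - 3(q_A) = 0.
Arcadia's profit: π_A = (444 - 3Q)q_A - (97q_A). Setting ∂π_A/∂q_A = 0: 347 - 6q_A - 3(q_J) = 0.
Best responses: q_J = (283 - 3q_A)/6, q_A = (347 - 3q_J)/6.
Solving the pair: q_J = 73/3, q_A = 137/3.
Total output Q = 70, so price P = 444 - 3·70 = 234.

234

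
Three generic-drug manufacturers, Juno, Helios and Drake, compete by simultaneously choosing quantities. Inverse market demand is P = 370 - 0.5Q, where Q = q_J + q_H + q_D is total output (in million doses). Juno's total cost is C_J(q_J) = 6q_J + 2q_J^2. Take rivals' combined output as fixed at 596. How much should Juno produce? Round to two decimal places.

With rivals' combined output fixed at 596, Juno's profit is π_J = (370 - (1/2)·596 - (1/2)q_J)q_J - (6q_J + 2q_J²) = (72 - (1/2)q_J)q_J - (6q_J + 2q_J²).
∂π_J/∂q_J = 66 - 5q_J = 0, so q_J = 66/5.

13.20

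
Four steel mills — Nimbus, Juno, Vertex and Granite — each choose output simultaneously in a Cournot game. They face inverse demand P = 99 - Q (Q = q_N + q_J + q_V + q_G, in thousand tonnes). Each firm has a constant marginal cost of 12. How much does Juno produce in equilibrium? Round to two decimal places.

17.40

A representative firm's profit is π_i = q_i(99 - Q) - 12q_i.
First-order condition (treating rivals' output as given): 87 - 2q_i - Σ_{j≠i} q_j = 0.
By symmetry each firm produces the same amount; substituting Σ_{j≠i} q_j = 3q_i yields q_i = 87/5.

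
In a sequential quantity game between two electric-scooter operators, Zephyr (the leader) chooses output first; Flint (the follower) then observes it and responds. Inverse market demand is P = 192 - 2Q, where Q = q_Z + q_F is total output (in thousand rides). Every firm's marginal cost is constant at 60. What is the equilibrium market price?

The follower Flint best-responds to any q_Z: π_F = (192 - 2Q)q_F - 60q_F.
∂π_F/∂q_F = 132 - 2q_Z - 4q_F = 0 gives the reaction function q_F = (132 - 2q_Z)/4.
Zephyr substitutes q_F(q_Z) into its own profit: π_Z = q_Z(192 - 2q_Z - (132 - 2q_Z)/2) - 60q_Z = (126 - q_Z)q_Z - 60q_Z.
The leader's first-order condition 66 - 2q_Z = 0 yields q_Z = 33.
Then q_F = (132 - 2·33)/4 = 33/2.
Total output Q = 99/2, so price P = 192 - 2·(99/2) = 93.

93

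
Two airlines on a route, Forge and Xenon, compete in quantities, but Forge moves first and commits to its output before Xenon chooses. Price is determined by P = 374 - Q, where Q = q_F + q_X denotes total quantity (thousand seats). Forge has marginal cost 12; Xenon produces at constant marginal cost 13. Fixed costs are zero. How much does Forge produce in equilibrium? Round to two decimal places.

The follower Xenon best-responds to any q_F: π_X = (374 - Q)q_X - 13q_X.
Setting the follower's marginal profit to zero, 361 - q_F - 2q_X = 0, i.e. q_X = (361 - q_F)/2.
The leader anticipates this reaction. Substituting into P = 374 - Q gives P = 387/2 - (1/2)q_F, so π_F = (387/2 - (1/2)q_F)q_F - 12q_F.
Leader FOC: 363/2 - q_F = 0, so q_F = 363/2.
Then q_X = (361 - 363/2)/2 = 359/4.

181.50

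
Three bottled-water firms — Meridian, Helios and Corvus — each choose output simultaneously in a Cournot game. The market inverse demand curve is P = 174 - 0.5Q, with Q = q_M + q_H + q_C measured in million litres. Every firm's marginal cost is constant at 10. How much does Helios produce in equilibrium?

A representative firm's profit is π_i = q_i(174 - 0.5Q) - 10q_i.
Setting ∂π_i/∂q_i = 0 with rivals' quantities fixed: 164 - q_i - (1/2)·Σ_{j≠i} q_j = 0.
With identical firms every q_j equals q_i, so Σ_{j≠i} q_j = 2q_i and 164 = 2q_i, giving q_i = 82.

82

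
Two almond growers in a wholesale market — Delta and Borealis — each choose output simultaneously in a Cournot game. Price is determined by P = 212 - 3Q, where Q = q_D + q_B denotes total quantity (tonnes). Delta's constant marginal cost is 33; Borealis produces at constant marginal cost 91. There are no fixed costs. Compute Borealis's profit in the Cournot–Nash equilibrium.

Delta's profit: π_D = (212 - 3Q)q_D - (33q_D). Setting ∂π_D/∂q_D = 0: 179 - 6q_D - 3(q_B) = 0.
Borealis's first-order condition: 121 - 6q_B - 3(q_D) = 0.
Best responses: q_D = (179 - 3q_B)/6, q_B = (121 - 3q_D)/6.
Solving the pair: q_D = 79/3, q_B = 7.
Price P = 212 - 3·(100/3) = 112.
Borealis's profit: (112 - 91)·7 = 147.

147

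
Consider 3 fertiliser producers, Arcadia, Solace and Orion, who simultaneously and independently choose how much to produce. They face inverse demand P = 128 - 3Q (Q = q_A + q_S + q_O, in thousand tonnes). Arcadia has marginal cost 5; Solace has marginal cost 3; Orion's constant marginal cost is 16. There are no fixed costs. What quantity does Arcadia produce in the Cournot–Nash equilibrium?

11

Arcadia's profit: π_A = (128 - 3Q)q_A - (5q_A). Setting ∂π_A/∂q_A = 0: 123 - 6q_A - 3(q_S + q_O) = 0.
Solace's profit: π_S = (128 - 3Q)q_S - (3q_S). Setting ∂π_S/∂q_S = 0: 125 - 6q_S - 3(q_A + q_O) = 0.
Orion's profit: π_O = (128 - 3Q)q_O - (16q_O). Setting ∂π_O/∂q_O = 0: 112 - 6q_O - 3(q_A + q_S) = 0.
Summing all 3 equations gives 360 − 12Q = 0, hence Q = 30.
Back-substituting: q_A = (123 − 90)/3 = 11, q_S = (125 − 90)/3 = 35/3, q_O = (112 − 90)/3 = 22/3.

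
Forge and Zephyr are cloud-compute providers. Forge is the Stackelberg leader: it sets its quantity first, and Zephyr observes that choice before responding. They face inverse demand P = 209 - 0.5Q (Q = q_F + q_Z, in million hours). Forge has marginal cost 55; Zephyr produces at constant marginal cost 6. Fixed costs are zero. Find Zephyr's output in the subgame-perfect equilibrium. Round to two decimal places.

150.50

The follower Zephyr best-responds to any q_F: π_Z = (209 - 0.5Q)q_Z - 6q_Z.
Follower FOC: 203 - (1/2)q_F - q_Z = 0, so q_Z(q_F) = (203 - (1/2)q_F).
The leader anticipates this reaction. Substituting into P = 209 - 0.5Q gives P = 215/2 - (1/4)q_F, so π_F = (215/2 - (1/4)q_F)q_F - 55q_F.
Leader FOC: 105/2 - (1/2)q_F = 0, so q_F = 105.
Then q_Z = (203 - (1/2)·105) = 301/2.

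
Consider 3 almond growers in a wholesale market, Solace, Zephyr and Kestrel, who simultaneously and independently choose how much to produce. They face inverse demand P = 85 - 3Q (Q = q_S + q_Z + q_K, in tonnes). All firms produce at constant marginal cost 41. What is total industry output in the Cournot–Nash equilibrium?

11

A representative firm's profit is π_i = q_i(85 - 3Q) - 41q_i.
Setting ∂π_i/∂q_i = 0 with rivals' quantities fixed: 44 - 6q_i - 3·Σ_{j≠i} q_j = 0.
With identical firms every q_j equals q_i, so Σ_{j≠i} q_j = 2q_i and 44 = 12q_i, giving q_i = 11/3.
Total output Q = 11/3 + 11/3 + 11/3 = 11.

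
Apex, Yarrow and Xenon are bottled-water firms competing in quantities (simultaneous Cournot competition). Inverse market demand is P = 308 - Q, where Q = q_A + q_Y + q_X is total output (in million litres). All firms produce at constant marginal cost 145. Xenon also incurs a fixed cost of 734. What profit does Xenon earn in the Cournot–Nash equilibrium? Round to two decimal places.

Each firm earns π_i = (308 - Q)q_i - 145q_i.
Setting ∂π_i/∂q_i = 0 with rivals' quantities fixed: 163 - 2q_i - Σ_{j≠i} q_j = 0.
With identical firms every q_j equals q_i, so Σ_{j≠i} q_j = 2q_i and 163 = 4q_i, giving q_i = 163/4.
Price P = 308 - 489/4 = 743/4.
Xenon's profit: (743/4 - 145)·(163/4) - 734 = 926.5625.

926.56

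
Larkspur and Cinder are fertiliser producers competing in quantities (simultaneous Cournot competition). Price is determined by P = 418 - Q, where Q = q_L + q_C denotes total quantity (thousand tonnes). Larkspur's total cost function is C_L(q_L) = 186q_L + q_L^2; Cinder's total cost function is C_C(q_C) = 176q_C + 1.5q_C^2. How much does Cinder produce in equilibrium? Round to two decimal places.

Larkspur's profit: π_L = (418 - Q)q_L - (186q_L + q_L²). Setting ∂π_L/∂q_L = 0: 232 - 4q_L - (q_C) = 0.
Cinder's profit: π_C = (418 - Q)q_C - (176q_C + (3/2)q_C²). Setting ∂π_C/∂q_C = 0: 242 - 5q_C - (q_L) = 0.
Best responses: q_L = (232 - q_C)/4, q_C = (242 - q_L)/5.
Substituting one into the other gives q_L = 918/19 and q_C = 736/19.

38.74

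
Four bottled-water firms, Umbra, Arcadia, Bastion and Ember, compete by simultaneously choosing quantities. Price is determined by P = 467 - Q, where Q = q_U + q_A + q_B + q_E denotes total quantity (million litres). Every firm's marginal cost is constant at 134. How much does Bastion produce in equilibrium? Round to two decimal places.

A representative firm's profit is π_i = q_i(467 - Q) - 134q_i.
Setting ∂π_i/∂q_i = 0 with rivals' quantities fixed: 333 - 2q_i - Σ_{j≠i} q_j = 0.
With identical firms every q_j equals q_i, so Σ_{j≠i} q_j = 3q_i and 333 = 5q_i, giving q_i = 333/5.

66.60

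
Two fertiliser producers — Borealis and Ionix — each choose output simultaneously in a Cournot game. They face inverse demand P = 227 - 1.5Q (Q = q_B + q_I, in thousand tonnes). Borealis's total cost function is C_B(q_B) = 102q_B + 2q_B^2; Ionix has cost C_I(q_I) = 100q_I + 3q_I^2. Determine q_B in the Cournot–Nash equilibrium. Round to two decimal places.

Borealis's profit: π_B = (227 - 1.5Q)q_B - (102q_B + 2q_B²). Setting ∂π_B/∂q_B = 0: 125 - 7q_B - (3/2)(q_I) = 0.
Ionix's profit: π_I = (227 - 1.5Q)q_I - (100q_I + 3q_I²). Setting ∂π_I/∂q_I = 0: 127 - 9q_I - (3/2)(q_B) = 0.
So q_B = (125 - (3/2)q_I)/7 and q_I = (127 - (3/2)q_B)/9.
Solving the pair: q_B = 1246/81, q_I = 11.5473.

15.38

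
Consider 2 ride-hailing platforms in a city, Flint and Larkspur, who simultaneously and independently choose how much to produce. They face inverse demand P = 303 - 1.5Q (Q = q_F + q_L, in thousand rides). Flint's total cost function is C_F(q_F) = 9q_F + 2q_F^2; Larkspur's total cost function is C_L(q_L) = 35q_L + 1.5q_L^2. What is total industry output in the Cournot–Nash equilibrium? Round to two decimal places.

70.36

Flint's profit: π_F = (303 - 1.5Q)q_F - (9q_F + 2q_F²). Setting ∂π_F/∂q_F = 0: 294 - 7q_F - (3/2)(q_L) = 0.
Larkspur's profit: π_L = (303 - 1.5Q)q_L - (35q_L + (3/2)q_L²). Setting ∂π_L/∂q_L = 0: 268 - 6q_L - (3/2)(q_F) = 0.
So q_F = (294 - (3/2)q_L)/7 and q_L = (268 - (3/2)q_F)/6.
Substituting one into the other gives q_F = 1816/53 and q_L = 36.1006.
Total output Q = 1816/53 + 36.1006 = 70.3648.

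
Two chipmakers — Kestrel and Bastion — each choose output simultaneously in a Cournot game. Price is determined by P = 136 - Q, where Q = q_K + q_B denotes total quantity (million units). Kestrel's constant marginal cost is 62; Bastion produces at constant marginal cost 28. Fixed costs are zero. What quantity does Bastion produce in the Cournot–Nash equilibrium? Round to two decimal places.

47.33

Kestrel's profit: π_K = (136 - Q)q_K - (62q_K). Setting ∂π_K/∂q_K = 0: 74 - 2q_K - (q_B) = 0.
Bastion's profit: π_B = (136 - Q)q_B - (28q_B). Setting ∂π_B/∂q_B = 0: 108 - 2q_B - (q_K) = 0.
Rearranging gives the reaction functions q_K = (74 - q_B)/2 and q_B = (108 - q_K)/2.
Solving the pair: q_K = 40/3, q_B = 142/3.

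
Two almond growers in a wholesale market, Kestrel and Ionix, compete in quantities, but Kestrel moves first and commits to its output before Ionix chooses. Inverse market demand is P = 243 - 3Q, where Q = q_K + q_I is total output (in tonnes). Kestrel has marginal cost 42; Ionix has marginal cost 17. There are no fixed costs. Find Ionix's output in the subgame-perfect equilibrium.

23

The follower Ionix best-responds to any q_K: π_I = (243 - 3Q)q_I - 17q_I.
∂π_I/∂q_I = 226 - 3q_K - 6q_I = 0 gives the reaction function q_I = (226 - 3q_K)/6.
Kestrel substitutes q_I(q_K) into its own profit: π_K = q_K(243 - 3q_K - (226 - 3q_K)/2) - 42q_K = (130 - (3/2)q_K)q_K - 42q_K.
Maximising: ∂π_K/∂q_K = 88 - 3q_K = 0, giving q_K = 88/3.
Then q_I = (226 - 3·(88/3))/6 = 23.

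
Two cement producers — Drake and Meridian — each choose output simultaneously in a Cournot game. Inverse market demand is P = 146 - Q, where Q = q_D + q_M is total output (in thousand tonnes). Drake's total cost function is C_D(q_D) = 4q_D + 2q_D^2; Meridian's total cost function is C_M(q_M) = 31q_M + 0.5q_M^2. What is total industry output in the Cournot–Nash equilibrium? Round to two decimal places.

50.53

Drake's profit: π_D = (146 - Q)q_D - (4q_D + 2q_D²). Setting ∂π_D/∂q_D = 0: 142 - 6q_D - (q_M) = 0.
Meridian's profit: π_M = (146 - Q)q_M - (31q_M + (1/2)q_M²). Setting ∂π_M/∂q_M = 0: 115 - 3q_M - (q_D) = 0.
Best responses: q_D = (142 - q_M)/6, q_M = (115 - q_D)/3.
Solving the pair: q_D = 311/17, q_M = 548/17.
Total output Q = 311/17 + 548/17 = 859/17.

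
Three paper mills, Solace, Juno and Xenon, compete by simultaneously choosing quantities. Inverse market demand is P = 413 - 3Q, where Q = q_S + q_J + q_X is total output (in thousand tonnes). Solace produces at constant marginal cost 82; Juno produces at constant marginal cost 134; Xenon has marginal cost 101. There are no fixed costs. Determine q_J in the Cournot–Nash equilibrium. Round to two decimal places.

16.17

Solace's profit: π_S = (413 - 3Q)q_S - (82q_S). Setting ∂π_S/∂q_S = 0: 331 - 6q_S - 3(q_J + q_X) = 0.
Juno's first-order condition: 279 - 6q_J - 3(q_S + q_X) = 0.
Xenon's profit: π_X = (413 - 3Q)q_X - (101q_X). Setting ∂π_X/∂q_X = 0: 312 - 6q_X - 3(q_S + q_J) = 0.
Adding the 3 first-order conditions: 922 − 12Q = 0, so Q = 461/6.
Back-substituting: q_S = (331 − 461/2)/3 = 67/2, q_J = (279 − 461/2)/3 = 97/6, q_X = (312 − 461/2)/3 = 163/6.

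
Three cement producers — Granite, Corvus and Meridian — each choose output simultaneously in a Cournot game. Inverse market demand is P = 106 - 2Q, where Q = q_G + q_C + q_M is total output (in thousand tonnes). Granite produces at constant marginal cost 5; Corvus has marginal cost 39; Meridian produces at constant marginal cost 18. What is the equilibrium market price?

Granite's profit: π_G = (106 - 2Q)q_G - (5q_G). Setting ∂π_G/∂q_G = 0: 101 - 4q_G - 2(q_C + q_M) = 0.
Corvus's first-order condition: 67 - 4q_C - 2(q_G + q_M) = 0.
Meridian's profit: π_M = (106 - 2Q)q_M - (18q_M). Setting ∂π_M/∂q_M = 0: 88 - 4q_M - 2(q_G + q_C) = 0.
Adding the 3 conditions: 256 − 4Q − 4Q = 0, i.e. Q = 32.
Back-substituting: q_G = (101 − 64)/2 = 37/2, q_C = (67 − 64)/2 = 3/2, q_M = (88 − 64)/2 = 12.
Total output Q = 32, so price P = 106 - 2·32 = 42.

42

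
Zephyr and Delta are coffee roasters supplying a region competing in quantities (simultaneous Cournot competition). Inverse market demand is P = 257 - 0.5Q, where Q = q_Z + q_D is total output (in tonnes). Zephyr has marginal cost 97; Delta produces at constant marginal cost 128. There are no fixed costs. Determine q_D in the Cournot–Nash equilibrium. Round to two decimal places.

65.33

Zephyr's profit: π_Z = (257 - 0.5Q)q_Z - (97q_Z). Setting ∂π_Z/∂q_Z = 0: 160 - q_Z - (1/2)(q_D) = 0.
Delta's first-order condition: 129 - q_D - (1/2)(q_Z) = 0.
Best responses: q_Z = (160 - (1/2)q_D), q_D = (129 - (1/2)q_Z).
Substituting one into the other gives q_Z = 382/3 and q_D = 196/3.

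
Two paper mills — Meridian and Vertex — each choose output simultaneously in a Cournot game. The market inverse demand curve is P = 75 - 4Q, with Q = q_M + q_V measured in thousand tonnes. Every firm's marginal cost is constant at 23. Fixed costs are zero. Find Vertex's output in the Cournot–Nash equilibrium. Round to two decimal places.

4.33

A representative firm's profit is π_i = q_i(75 - 4Q) - 23q_i.
First-order condition (treating rivals' output as given): 52 - 8q_i - 4q_j = 0.
By symmetry each firm produces the same amount; substituting q_j = q_i yields q_i = 52/12 = 13/3.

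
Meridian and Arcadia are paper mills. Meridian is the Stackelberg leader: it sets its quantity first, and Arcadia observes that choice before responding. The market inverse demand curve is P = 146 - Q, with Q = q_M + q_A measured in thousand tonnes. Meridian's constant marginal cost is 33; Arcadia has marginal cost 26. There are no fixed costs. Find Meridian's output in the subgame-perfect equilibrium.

The follower Arcadia best-responds to any q_M: π_A = (146 - Q)q_A - 26q_A.
Setting the follower's marginal profit to zero, 120 - q_M - 2q_A = 0, i.e. q_A = (120 - q_M)/2.
The leader anticipates this reaction. Substituting into P = 146 - Q gives P = 86 - (1/2)q_M, so π_M = (86 - (1/2)q_M)q_M - 33q_M.
The leader's first-order condition 53 - q_M = 0 yields q_M = 53.
Then q_A = (120 - 53)/2 = 67/2.

53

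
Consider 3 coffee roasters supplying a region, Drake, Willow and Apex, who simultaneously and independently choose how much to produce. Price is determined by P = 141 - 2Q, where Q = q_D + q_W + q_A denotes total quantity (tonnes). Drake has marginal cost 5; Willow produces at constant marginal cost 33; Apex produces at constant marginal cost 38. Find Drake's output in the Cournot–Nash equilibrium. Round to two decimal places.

Drake's profit: π_D = (141 - 2Q)q_D - (5q_D). Setting ∂π_D/∂q_D = 0: 136 - 4q_D - 2(q_W + q_A) = 0.
Willow's first-order condition: 108 - 4q_W - 2(q_D + q_A) = 0.
Apex's profit: π_A = (141 - 2Q)q_A - (38q_A). Setting ∂π_A/∂q_A = 0: 103 - 4q_A - 2(q_D + q_W) = 0.
Adding the 3 conditions: 347 − 4Q − 4Q = 0, i.e. Q = 347/8.
Back-substituting: q_D = (136 − 347/4)/2 = 197/8, q_W = (108 − 347/4)/2 = 85/8, q_A = (103 − 347/4)/2 = 65/8.

24.63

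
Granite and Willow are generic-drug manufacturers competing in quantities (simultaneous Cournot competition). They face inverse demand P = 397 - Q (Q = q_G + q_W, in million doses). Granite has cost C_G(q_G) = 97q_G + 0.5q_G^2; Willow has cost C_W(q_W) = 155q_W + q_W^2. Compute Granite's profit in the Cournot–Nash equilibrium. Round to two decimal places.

Granite's profit: π_G = (397 - Q)q_G - (97q_G + (1/2)q_G²). Setting ∂π_G/∂q_G = 0: 300 - 3q_G - (q_W) = 0.
Willow's profit: π_W = (397 - Q)q_W - (155q_W + q_W²). Setting ∂π_W/∂q_W = 0: 242 - 4q_W - (q_G) = 0.
Rearranging gives the reaction functions q_G = (300 - q_W)/3 and q_W = (242 - q_G)/4.
Substituting one into the other gives q_G = 958/11 and q_W = 426/11.
Price P = 397 - 1384/11 = 271.1818.
Granite's profit: 271.1818·(958/11) - 97·(958/11) - (1/2)(958/11)² = 11377.2397.

11377.24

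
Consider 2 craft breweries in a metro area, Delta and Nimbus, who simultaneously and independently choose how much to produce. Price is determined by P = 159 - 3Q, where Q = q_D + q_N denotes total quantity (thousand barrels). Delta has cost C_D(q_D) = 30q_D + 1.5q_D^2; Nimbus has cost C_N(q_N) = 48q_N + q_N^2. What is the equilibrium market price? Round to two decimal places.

96.57

Delta's profit: π_D = (159 - 3Q)q_D - (30q_D + (3/2)q_D²). Setting ∂π_D/∂q_D = 0: 129 - 9q_D - 3(q_N) = 0.
Nimbus's profit: π_N = (159 - 3Q)q_N - (48q_N + q_N²). Setting ∂π_N/∂q_N = 0: 111 - 8q_N - 3(q_D) = 0.
So q_D = (129 - 3q_N)/9 and q_N = (111 - 3q_D)/8.
Solving the pair: q_D = 233/21, q_N = 68/7.
Total output Q = 437/21, so price P = 159 - 3·(437/21) = 676/7.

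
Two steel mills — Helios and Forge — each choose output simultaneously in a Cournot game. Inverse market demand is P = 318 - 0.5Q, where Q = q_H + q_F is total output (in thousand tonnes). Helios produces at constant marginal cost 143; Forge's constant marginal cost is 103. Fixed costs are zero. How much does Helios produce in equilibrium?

90

Helios's profit: π_H = (318 - 0.5Q)q_H - (143q_H). Setting ∂π_H/∂q_H = 0: 175 - q_H - (1/2)(q_F) = 0.
Forge's first-order condition: 215 - q_F - (1/2)(q_H) = 0.
Rearranging gives the reaction functions q_H = (175 - (1/2)q_F) and q_F = (215 - (1/2)q_H).
Substituting one into the other gives q_H = 90 and q_F = 170.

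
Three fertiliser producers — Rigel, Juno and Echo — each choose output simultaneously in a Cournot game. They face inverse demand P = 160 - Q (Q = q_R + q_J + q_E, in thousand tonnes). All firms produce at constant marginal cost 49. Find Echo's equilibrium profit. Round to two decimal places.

A representative firm's profit is π_i = q_i(160 - Q) - 49q_i.
First-order condition (treating rivals' output as given): 111 - 2q_i - Σ_{j≠i} q_j = 0.
By symmetry each firm produces the same amount; substituting Σ_{j≠i} q_j = 2q_i yields q_i = 111/4.
Price P = 160 - 333/4 = 307/4.
Echo's profit: (307/4 - 49)·(111/4) = 770.0625.

770.06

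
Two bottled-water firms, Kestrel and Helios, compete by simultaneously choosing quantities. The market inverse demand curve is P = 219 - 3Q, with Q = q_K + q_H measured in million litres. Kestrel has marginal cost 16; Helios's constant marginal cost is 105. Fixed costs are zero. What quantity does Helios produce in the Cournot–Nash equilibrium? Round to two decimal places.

Kestrel's profit: π_K = (219 - 3Q)q_K - (16q_K). Setting ∂π_K/∂q_K = 0: 203 - 6q_K - 3(q_H) = 0.
Helios's profit: π_H = (219 - 3Q)q_H - (105q_H). Setting ∂π_H/∂q_H = 0: 114 - 6q_H - 3(q_K) = 0.
Rearranging gives the reaction functions q_K = (203 - 3q_H)/6 and q_H = (114 - 3q_K)/6.
Substituting one into the other gives q_K = 292/9 and q_H = 25/9.

2.78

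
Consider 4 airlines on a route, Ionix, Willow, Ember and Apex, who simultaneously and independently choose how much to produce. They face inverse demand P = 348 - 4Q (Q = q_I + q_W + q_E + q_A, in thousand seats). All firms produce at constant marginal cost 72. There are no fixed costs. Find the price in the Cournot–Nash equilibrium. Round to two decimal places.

Each firm earns π_i = (348 - 4Q)q_i - 72q_i.
Setting ∂π_i/∂q_i = 0 with rivals' quantities fixed: 276 - 8q_i - 4·Σ_{j≠i} q_j = 0.
By symmetry each firm produces the same amount; substituting Σ_{j≠i} q_j = 3q_i yields q_i = 276/20 = 69/5.
Total output Q = 276/5, so price P = 348 - 4·(276/5) = 636/5.

127.20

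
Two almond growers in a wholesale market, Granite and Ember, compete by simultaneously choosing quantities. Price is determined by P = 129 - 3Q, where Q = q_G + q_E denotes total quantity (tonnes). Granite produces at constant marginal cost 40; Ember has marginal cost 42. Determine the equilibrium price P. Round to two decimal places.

Granite's profit: π_G = (129 - 3Q)q_G - (40q_G). Setting ∂π_G/∂q_G = 0: 89 - 6q_G - 3(q_E) = 0.
Ember's first-order condition: 87 - 6q_E - 3(q_G) = 0.
Rearranging gives the reaction functions q_G = (89 - 3q_E)/6 and q_E = (87 - 3q_G)/6.
Solving the pair: q_G = 91/9, q_E = 85/9.
Total output Q = 176/9, so price P = 129 - 3·(176/9) = 211/3.

70.33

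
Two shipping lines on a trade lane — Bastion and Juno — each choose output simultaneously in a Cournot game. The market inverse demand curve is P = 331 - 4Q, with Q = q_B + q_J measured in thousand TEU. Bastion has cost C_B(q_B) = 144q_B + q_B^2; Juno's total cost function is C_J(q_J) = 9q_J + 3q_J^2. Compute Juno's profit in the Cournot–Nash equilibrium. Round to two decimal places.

Bastion's profit: π_B = (331 - 4Q)q_B - (144q_B + q_B²). Setting ∂π_B/∂q_B = 0: 187 - 10q_B - 4(q_J) = 0.
Juno's first-order condition: 322 - 14q_J - 4(q_B) = 0.
Best responses: q_B = (187 - 4q_J)/10, q_J = (322 - 4q_B)/14.
Substituting one into the other gives q_B = 665/62 and q_J = 618/31.
Price P = 331 - 4·(1901/62) = 208.3548.
Juno's profit: 208.3548·(618/31) - 9·(618/31) - 3(618/31)² = 2781.9646.

2781.96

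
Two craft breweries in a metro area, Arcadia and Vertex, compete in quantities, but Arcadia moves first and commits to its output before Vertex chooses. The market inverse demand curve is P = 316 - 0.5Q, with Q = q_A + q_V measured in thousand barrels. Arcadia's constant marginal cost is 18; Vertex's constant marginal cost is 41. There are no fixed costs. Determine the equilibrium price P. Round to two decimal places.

98.25

The follower Vertex best-responds to any q_A: π_V = (316 - 0.5Q)q_V - 41q_V.
Setting the follower's marginal profit to zero, 275 - (1/2)q_A - q_V = 0, i.e. q_V = (275 - (1/2)q_A).
The leader anticipates this reaction. Substituting into P = 316 - 0.5Q gives P = 357/2 - (1/4)q_A, so π_A = (357/2 - (1/4)q_A)q_A - 18q_A.
The leader's first-order condition 321/2 - (1/2)q_A = 0 yields q_A = 321.
Then q_V = (275 - (1/2)·321) = 229/2.
Total output Q = 871/2, so price P = 316 - (1/2)·(871/2) = 393/4.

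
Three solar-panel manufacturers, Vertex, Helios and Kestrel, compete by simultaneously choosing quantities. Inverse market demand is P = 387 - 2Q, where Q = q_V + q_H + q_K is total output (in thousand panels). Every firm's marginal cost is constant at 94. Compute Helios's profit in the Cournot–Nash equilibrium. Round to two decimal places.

Each firm earns π_i = (387 - 2Q)q_i - 94q_i.
Setting ∂π_i/∂q_i = 0 with rivals' quantities fixed: 293 - 4q_i - 2·Σ_{j≠i} q_j = 0.
By symmetry each firm produces the same amount; substituting Σ_{j≠i} q_j = 2q_i yields q_i = 293/8.
Price P = 387 - 2·(879/8) = 669/4.
Helios's profit: (669/4 - 94)·(293/8) = 2682.7813.

2682.78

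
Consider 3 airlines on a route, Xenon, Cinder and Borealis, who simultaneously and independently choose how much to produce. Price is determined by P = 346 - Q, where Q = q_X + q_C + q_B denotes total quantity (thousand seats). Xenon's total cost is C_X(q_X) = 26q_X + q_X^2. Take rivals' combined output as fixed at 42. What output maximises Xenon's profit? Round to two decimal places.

With rivals' combined output fixed at 42, Xenon's profit is π_X = (346 - 42 - q_X)q_X - (26q_X + q_X²) = (304 - q_X)q_X - (26q_X + q_X²).
∂π_X/∂q_X = 278 - 4q_X = 0, so q_X = 139/2.

69.50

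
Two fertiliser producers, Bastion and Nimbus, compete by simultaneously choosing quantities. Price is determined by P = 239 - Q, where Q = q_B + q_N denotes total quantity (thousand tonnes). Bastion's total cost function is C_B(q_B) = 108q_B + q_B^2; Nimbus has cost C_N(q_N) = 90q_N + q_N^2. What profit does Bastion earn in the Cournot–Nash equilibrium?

1250

Bastion's profit: π_B = (239 - Q)q_B - (108q_B + q_B²). Setting ∂π_B/∂q_B = 0: 131 - 4q_B - (q_N) = 0.
Nimbus's first-order condition: 149 - 4q_N - (q_B) = 0.
Rearranging gives the reaction functions q_B = (131 - q_N)/4 and q_N = (149 - q_B)/4.
Substituting one into the other gives q_B = 25 and q_N = 31.
Price P = 239 - 56 = 183.
Bastion's profit: 183·25 - 108·25 - 25² = 1250.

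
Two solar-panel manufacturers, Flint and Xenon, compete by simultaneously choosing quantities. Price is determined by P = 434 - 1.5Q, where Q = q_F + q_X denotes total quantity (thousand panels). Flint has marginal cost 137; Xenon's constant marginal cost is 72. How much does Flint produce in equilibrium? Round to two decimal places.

Flint's profit: π_F = (434 - 1.5Q)q_F - (137q_F). Setting ∂π_F/∂q_F = 0: 297 - 3q_F - (3/2)(q_X) = 0.
Xenon's profit: π_X = (434 - 1.5Q)q_X - (72q_X). Setting ∂π_X/∂q_X = 0: 362 - 3q_X - (3/2)(q_F) = 0.
So q_F = (297 - (3/2)q_X)/3 and q_X = (362 - (3/2)q_F)/3.
Solving the pair: q_F = 464/9, q_X = 854/9.

51.56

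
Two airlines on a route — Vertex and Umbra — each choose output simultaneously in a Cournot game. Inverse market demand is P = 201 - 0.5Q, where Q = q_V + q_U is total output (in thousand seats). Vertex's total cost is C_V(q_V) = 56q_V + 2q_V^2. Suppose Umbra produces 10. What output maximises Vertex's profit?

28

With the rival's output fixed at 10, Vertex's profit is π_V = (201 - (1/2)·10 - (1/2)q_V)q_V - (56q_V + 2q_V²) = (196 - (1/2)q_V)q_V - (56q_V + 2q_V²).
∂π_V/∂q_V = 140 - 5q_V = 0, so q_V = 28.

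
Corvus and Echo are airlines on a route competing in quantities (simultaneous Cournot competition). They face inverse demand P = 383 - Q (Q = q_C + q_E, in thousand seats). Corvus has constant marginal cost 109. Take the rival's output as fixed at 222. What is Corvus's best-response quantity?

26

With the rival's output fixed at 222, Corvus's profit is π_C = (383 - 222 - q_C)q_C - (109q_C) = (161 - q_C)q_C - (109q_C).
∂π_C/∂q_C = 52 - 2q_C = 0, so q_C = 26.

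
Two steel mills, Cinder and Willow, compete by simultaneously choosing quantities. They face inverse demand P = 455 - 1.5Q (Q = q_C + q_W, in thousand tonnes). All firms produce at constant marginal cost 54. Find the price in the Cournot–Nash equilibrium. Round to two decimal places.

187.67

Each firm earns π_i = (455 - 1.5Q)q_i - 54q_i.
First-order condition (treating rivals' output as given): 401 - 3q_i - (3/2)q_j = 0.
By symmetry each firm produces the same amount; substituting q_j = q_i yields q_i = 401/(9/2) = 802/9.
Total output Q = 1604/9, so price P = 455 - (3/2)·(1604/9) = 563/3.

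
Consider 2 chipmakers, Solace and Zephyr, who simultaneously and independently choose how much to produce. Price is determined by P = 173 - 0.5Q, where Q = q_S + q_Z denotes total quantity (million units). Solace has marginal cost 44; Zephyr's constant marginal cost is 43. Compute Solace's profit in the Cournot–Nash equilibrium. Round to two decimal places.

Solace's profit: π_S = (173 - 0.5Q)q_S - (44q_S). Setting ∂π_S/∂q_S = 0: 129 - q_S - (1/2)(q_Z) = 0.
Zephyr's first-order condition: 130 - q_Z - (1/2)(q_S) = 0.
Rearranging gives the reaction functions q_S = (129 - (1/2)q_Z) and q_Z = (130 - (1/2)q_S).
Solving the pair: q_S = 256/3, q_Z = 262/3.
Price P = 173 - (1/2)·(518/3) = 260/3.
Solace's profit: (260/3 - 44)·(256/3) = 3640.8889.

3640.89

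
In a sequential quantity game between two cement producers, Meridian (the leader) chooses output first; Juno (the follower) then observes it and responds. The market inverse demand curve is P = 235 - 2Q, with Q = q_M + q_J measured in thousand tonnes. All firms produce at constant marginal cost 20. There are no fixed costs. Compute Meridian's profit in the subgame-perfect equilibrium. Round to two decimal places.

2889.06

The follower Juno best-responds to any q_M: π_J = (235 - 2Q)q_J - 20q_J.
Follower FOC: 215 - 2q_M - 4q_J = 0, so q_J(q_M) = (215 - 2q_M)/4.
Meridian substitutes q_J(q_M) into its own profit: π_M = q_M(235 - 2q_M - (215 - 2q_M)/2) - 20q_M = (255/2 - q_M)q_M - 20q_M.
Maximising: ∂π_M/∂q_M = 215/2 - 2q_M = 0, giving q_M = 215/4.
Then q_J = (215 - 2·(215/4))/4 = 215/8.
Price P = 235 - 2·(645/8) = 295/4.
Meridian's profit: (295/4 - 20)·(215/4) = 2889.0625.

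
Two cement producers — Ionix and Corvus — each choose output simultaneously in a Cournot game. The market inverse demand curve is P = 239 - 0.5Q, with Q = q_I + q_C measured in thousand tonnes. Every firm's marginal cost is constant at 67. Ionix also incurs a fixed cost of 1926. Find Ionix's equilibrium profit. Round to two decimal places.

Each firm earns π_i = (239 - 0.5Q)q_i - 67q_i.
First-order condition (treating rivals' output as given): 172 - q_i - (1/2)q_j = 0.
With identical firms every q_j equals q_i, so q_j = q_i and 172 = (3/2)q_i, giving q_i = 344/3.
Price P = 239 - (1/2)·(688/3) = 373/3.
Ionix's profit: (373/3 - 67)·(344/3) - 1926 = 4648.2222.

4648.22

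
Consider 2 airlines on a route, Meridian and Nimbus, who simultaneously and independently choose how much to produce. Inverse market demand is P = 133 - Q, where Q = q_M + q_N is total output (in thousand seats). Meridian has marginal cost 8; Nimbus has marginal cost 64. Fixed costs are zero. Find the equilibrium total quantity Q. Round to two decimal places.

Meridian's profit: π_M = (133 - Q)q_M - (8q_M). Setting ∂π_M/∂q_M = 0: 125 - 2q_M - (q_N) = 0.
Nimbus's profit: π_N = (133 - Q)q_N - (64q_N). Setting ∂π_N/∂q_N = 0: 69 - 2q_N - (q_M) = 0.
Rearranging gives the reaction functions q_M = (125 - q_N)/2 and q_N = (69 - q_M)/2.
Substituting one into the other gives q_M = 181/3 and q_N = 13/3.
Total output Q = 181/3 + 13/3 = 194/3.

64.67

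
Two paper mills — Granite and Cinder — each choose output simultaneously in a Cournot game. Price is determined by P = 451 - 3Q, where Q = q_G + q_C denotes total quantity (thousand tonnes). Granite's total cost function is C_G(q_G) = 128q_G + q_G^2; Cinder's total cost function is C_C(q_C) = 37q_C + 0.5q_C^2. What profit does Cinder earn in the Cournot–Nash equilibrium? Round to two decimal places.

8697.95

Granite's profit: π_G = (451 - 3Q)q_G - (128q_G + q_G²). Setting ∂π_G/∂q_G = 0: 323 - 8q_G - 3(q_C) = 0.
Cinder's first-order condition: 414 - 7q_C - 3(q_G) = 0.
Rearranging gives the reaction functions q_G = (323 - 3q_C)/8 and q_C = (414 - 3q_G)/7.
Solving the pair: q_G = 1019/47, q_C = 49.8511.
Price P = 451 - 3·71.5319 = 236.4043.
Cinder's profit: 236.4043·49.8511 - 37·49.8511 - (1/2)·49.8511² = 8697.9500.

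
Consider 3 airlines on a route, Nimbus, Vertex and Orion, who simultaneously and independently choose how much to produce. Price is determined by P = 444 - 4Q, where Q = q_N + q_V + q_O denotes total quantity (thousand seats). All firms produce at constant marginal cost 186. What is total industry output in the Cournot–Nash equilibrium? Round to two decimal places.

48.38

Each firm earns π_i = (444 - 4Q)q_i - 186q_i.
Setting ∂π_i/∂q_i = 0 with rivals' quantities fixed: 258 - 8q_i - 4·Σ_{j≠i} q_j = 0.
By symmetry each firm produces the same amount; substituting Σ_{j≠i} q_j = 2q_i yields q_i = 258/16 = 129/8.
Total output Q = 129/8 + 129/8 + 129/8 = 387/8.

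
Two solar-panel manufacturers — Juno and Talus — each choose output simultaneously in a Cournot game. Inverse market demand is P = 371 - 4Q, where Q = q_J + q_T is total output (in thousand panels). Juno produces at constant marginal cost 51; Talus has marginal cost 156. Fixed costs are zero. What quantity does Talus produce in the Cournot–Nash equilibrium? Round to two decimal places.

Juno's profit: π_J = (371 - 4Q)q_J - (51q_J). Setting ∂π_J/∂q_J = 0: 320 - 8q_J - 4(q_T) = 0.
Talus's first-order condition: 215 - 8q_T - 4(q_J) = 0.
Best responses: q_J = (320 - 4q_T)/8, q_T = (215 - 4q_J)/8.
Solving the pair: q_J = 425/12, q_T = 55/6.

9.17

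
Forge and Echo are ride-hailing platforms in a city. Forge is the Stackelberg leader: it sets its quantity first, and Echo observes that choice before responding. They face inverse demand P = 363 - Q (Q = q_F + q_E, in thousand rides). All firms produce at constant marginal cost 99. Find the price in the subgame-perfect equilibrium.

165

The follower Echo best-responds to any q_F: π_E = (363 - Q)q_E - 99q_E.
Setting the follower's marginal profit to zero, 264 - q_F - 2q_E = 0, i.e. q_E = (264 - q_F)/2.
The leader anticipates this reaction. Substituting into P = 363 - Q gives P = 231 - (1/2)q_F, so π_F = (231 - (1/2)q_F)q_F - 99q_F.
Leader FOC: 132 - q_F = 0, so q_F = 132.
Then q_E = (264 - 132)/2 = 66.
Total output Q = 198, so price P = 363 - 198 = 165.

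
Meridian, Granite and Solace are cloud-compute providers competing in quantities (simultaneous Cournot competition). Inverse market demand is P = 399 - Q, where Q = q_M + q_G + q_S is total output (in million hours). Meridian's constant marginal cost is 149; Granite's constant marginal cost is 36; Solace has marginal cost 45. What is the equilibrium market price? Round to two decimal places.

157.25

Meridian's profit: π_M = (399 - Q)q_M - (149q_M). Setting ∂π_M/∂q_M = 0: 250 - 2q_M - (q_G + q_S) = 0.
Granite's profit: π_G = (399 - Q)q_G - (36q_G). Setting ∂π_G/∂q_G = 0: 363 - 2q_G - (q_M + q_S) = 0.
Solace's profit: π_S = (399 - Q)q_S - (45q_S). Setting ∂π_S/∂q_S = 0: 354 - 2q_S - (q_M + q_G) = 0.
Adding the 3 first-order conditions: 967 − 4Q = 0, so Q = 967/4.
Back-substituting: q_M = (250 − 967/4) = 33/4, q_G = (363 − 967/4) = 485/4, q_S = (354 − 967/4) = 449/4.
Total output Q = 967/4, so price P = 399 - 967/4 = 629/4.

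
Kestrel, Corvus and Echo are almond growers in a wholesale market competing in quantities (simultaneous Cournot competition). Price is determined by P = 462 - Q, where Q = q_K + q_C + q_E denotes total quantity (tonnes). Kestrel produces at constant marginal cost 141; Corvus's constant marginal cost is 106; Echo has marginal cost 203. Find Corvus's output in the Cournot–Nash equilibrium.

Kestrel's profit: π_K = (462 - Q)q_K - (141q_K). Setting ∂π_K/∂q_K = 0: 321 - 2q_K - (q_C + q_E) = 0.
Corvus's profit: π_C = (462 - Q)q_C - (106q_C). Setting ∂π_C/∂q_C = 0: 356 - 2q_C - (q_K + q_E) = 0.
Echo's first-order condition: 259 - 2q_E - (q_K + q_C) = 0.
Adding the 3 conditions: 936 − 2Q − 2Q = 0, i.e. Q = 234.
Back-substituting: q_K = (321 − 234) = 87, q_C = (356 − 234) = 122, q_E = (259 − 234) = 25.

122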